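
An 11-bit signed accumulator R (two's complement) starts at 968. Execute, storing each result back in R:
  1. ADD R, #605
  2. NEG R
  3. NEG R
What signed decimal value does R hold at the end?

Start: R = 968 = 01111001000.
R = 968 + 605 = 1573; wraps to -475 = 11000100101
R = −(-475) = 475 = 00111011011
R = −(475) = -475 = 11000100101

-475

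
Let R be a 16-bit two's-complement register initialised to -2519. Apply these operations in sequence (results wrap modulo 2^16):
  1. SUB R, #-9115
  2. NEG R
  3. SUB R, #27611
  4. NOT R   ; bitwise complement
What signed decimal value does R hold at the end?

-31330

Start: R = -2519 = 1111011000101001.
R = -2519 − (-9115) = 6596 = 0001100111000100
R = −(6596) = -6596 = 1110011000111100
R = -6596 − 27611 = -34207; wraps to 31329 = 0111101001100001
R = NOT 0111101001100001 = 1000010110011110 = -31330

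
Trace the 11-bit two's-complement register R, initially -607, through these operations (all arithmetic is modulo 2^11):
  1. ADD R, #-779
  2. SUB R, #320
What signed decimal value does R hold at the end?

Start: R = -607 = 10110100001.
R = -607 + (-779) = -1386; wraps to 662 = 01010010110
R = 662 − 320 = 342 = 00101010110

342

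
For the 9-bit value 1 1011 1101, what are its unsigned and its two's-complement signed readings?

unsigned = 445, signed = -67

Unsigned: 110111101 = 445.
Signed: MSB=1 → 445 − 512 = -67.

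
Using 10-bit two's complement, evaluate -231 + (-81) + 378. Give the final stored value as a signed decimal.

-231 + (-81) = -312 (1011001000)
-312 + 378 = 66 (0001000010)

66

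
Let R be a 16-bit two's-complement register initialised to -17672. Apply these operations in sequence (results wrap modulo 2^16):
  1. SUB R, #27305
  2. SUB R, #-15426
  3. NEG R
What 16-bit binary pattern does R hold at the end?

0111001101101111

Start: R = -17672 = 1011101011111000.
R = -17672 − 27305 = -44977; wraps to 20559 = 0101000001001111
R = 20559 − (-15426) = 35985; wraps to -29551 = 1000110010010001
R = −(-29551) = 29551 = 0111001101101111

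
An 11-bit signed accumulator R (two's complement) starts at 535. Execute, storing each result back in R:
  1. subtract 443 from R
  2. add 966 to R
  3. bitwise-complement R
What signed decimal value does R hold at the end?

989

Start: R = 535 = 01000010111.
R = 535 − 443 = 92 = 00001011100
R = 92 + 966 = 1058; wraps to -990 = 10000100010
R = NOT 10000100010 = 01111011101 = 989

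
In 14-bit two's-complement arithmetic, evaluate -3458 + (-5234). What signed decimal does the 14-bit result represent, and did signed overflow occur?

7692; overflow

-3458 → 11001001111110
-5234 → 10101110001110
  11001001111110
+ 10101110001110
= 01111000001100  (discard carry-out 1)
Result 01111000001100: MSB = 0 → value 7692.
Both addends are negative but the stored result is non-negative: signed overflow. The true value -3458 + (-5234) = -8692 lies outside [-8192, 8191].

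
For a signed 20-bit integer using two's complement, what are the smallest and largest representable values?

min = -524288, max = 524287

Minimum: −2^19 = -524288.
Maximum: 2^19 − 1 = 524287.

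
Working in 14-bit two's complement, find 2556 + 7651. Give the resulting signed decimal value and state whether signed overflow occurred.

-6177; overflow

2556 → 00100111111100
7651 → 01110111100011
  00100111111100
+ 01110111100011
= 10011111011111
Result 10011111011111: MSB = 1 → 10207 − 16384 = -6177.
Both addends are non-negative but the stored result is negative: signed overflow. The true value 2556 + 7651 = 10207 lies outside [-8192, 8191].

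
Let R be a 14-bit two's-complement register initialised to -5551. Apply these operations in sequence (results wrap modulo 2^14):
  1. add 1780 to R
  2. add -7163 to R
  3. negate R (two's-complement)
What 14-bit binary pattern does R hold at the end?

10101010110110

Start: R = -5551 = 10101001010001.
R = -5551 + 1780 = -3771 = 11000101000101
R = -3771 + (-7163) = -10934; wraps to 5450 = 01010101001010
R = −(5450) = -5450 = 10101010110110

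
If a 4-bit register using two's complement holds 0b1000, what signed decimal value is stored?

MSB is 1, so the value is negative.
Unsigned reading: 8. Subtract 2^4 = 16: 8 − 16 = -8.

-8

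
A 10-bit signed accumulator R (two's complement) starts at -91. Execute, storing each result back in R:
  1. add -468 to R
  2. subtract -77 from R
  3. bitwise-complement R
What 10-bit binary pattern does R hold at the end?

Start: R = -91 = 1110100101.
R = -91 + (-468) = -559; wraps to 465 = 0111010001
R = 465 − (-77) = 542; wraps to -482 = 1000011110
R = NOT 1000011110 = 0111100001 = 481

0111100001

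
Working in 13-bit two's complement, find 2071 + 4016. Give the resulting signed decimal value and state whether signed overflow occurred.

-2105; overflow

2071 → 0100000010111
4016 → 0111110110000
  0100000010111
+ 0111110110000
= 1011111000111
Result 1011111000111: MSB = 1 → 6087 − 8192 = -2105.
Both addends are non-negative but the stored result is negative: signed overflow. The true value 2071 + 4016 = 6087 lies outside [-4096, 4095].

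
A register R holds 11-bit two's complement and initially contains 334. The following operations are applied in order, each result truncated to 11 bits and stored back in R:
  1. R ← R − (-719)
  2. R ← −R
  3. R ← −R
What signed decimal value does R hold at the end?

-995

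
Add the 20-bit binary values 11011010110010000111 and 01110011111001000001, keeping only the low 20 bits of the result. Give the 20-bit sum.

01001110101011001000

  11011010110010000111
+ 01110011111001000001
= 01001110101011001000  (discard carry-out 1)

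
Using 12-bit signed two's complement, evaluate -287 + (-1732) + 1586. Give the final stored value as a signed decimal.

-433

-287 + (-1732) = -2019 (100000011101)
-2019 + 1586 = -433 (111001001111)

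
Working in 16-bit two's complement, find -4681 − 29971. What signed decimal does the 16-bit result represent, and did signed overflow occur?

-4681 → 1110110110110111
29971 → 0111010100010011
Subtract via negate-and-add: invert 0111010100010011 + 1 = 1000101011101101 (i.e. -29971).
  1110110110110111
+ 1000101011101101
= 0111100010100100  (discard carry-out 1)
Result 0111100010100100: MSB = 0 → value 30884.
Both addends (after negating the subtrahend) are negative but the stored result is non-negative: signed overflow. The true value -4681 − 29971 = -34652 lies outside [-32768, 32767].

30884; overflow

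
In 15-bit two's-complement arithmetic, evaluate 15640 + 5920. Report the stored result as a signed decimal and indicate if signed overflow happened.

15640 → 011110100011000
5920 → 001011100100000
  011110100011000
+ 001011100100000
= 101010000111000
Result 101010000111000: MSB = 1 → 21560 − 32768 = -11208.
Both addends are non-negative but the stored result is negative: signed overflow. The true value 15640 + 5920 = 21560 lies outside [-16384, 16383].

-11208; overflow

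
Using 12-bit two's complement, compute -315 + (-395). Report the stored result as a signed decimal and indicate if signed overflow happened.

-710; no overflow

-315 → 111011000101
-395 → 111001110101
  111011000101
+ 111001110101
= 110100111010  (discard carry-out 1)
Result 110100111010: MSB = 1 → 3386 − 4096 = -710.
Both addends are negative and so is the stored result: no signed overflow.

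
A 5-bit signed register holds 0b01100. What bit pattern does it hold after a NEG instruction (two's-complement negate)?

Invert: 10011. Add 1: 10100.
Check: 01100 = 12, 10100 = -12.

10100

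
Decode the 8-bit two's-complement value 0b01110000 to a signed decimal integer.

112

MSB is 0, so the value is non-negative: 01110000 = 112.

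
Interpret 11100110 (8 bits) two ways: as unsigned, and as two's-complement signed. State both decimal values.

unsigned = 230, signed = -26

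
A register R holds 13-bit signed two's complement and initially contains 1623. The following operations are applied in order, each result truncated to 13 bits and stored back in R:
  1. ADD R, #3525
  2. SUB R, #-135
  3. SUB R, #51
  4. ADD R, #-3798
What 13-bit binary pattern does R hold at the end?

Start: R = 1623 = 0011001010111.
R = 1623 + 3525 = 5148; wraps to -3044 = 1010000011100
R = -3044 − (-135) = -2909 = 1010010100011
R = -2909 − 51 = -2960 = 1010001110000
R = -2960 + (-3798) = -6758; wraps to 1434 = 0010110011010

0010110011010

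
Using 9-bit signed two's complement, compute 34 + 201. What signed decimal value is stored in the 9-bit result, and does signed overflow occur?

235; no overflow

34 → 000100010
201 → 011001001
  000100010
+ 011001001
= 011101011
Result 011101011: MSB = 0 → value 235.
Both addends are non-negative and so is the stored result: no signed overflow.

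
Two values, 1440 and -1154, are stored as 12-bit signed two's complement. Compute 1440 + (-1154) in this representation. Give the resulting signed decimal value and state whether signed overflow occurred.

1440 → 010110100000
-1154 → 101101111110
  010110100000
+ 101101111110
= 000100011110  (discard carry-out 1)
Result 000100011110: MSB = 0 → value 286.
Addends have opposite signs, so signed overflow cannot occur.

286; no overflow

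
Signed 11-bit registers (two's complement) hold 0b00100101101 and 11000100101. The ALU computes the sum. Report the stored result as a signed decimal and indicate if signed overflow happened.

-174; no overflow

0b00100101101 → 00100101101 = 301 (signed)
11000100101 = -475 (signed)
  00100101101
+ 11000100101
= 11101010010
Result 11101010010: MSB = 1 → 1874 − 2048 = -174.
Addends have opposite signs, so signed overflow cannot occur.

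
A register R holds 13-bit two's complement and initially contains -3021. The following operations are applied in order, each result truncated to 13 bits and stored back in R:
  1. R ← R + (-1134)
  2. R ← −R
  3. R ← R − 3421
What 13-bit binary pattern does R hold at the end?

Start: R = -3021 = 1010000110011.
R = -3021 + (-1134) = -4155; wraps to 4037 = 0111111000101
R = −(4037) = -4037 = 1000000111011
R = -4037 − 3421 = -7458; wraps to 734 = 0001011011110

0001011011110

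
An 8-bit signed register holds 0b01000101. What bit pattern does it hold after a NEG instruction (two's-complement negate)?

10111011

Invert: 10111010. Add 1: 10111011.
Check: 01000101 = 69, 10111011 = -69.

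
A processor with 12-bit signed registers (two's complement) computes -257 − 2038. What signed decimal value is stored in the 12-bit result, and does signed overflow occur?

-257 → 111011111111
2038 → 011111110110
Subtract via negate-and-add: invert 011111110110 + 1 = 100000001010 (i.e. -2038).
  111011111111
+ 100000001010
= 011100001001  (discard carry-out 1)
Result 011100001001: MSB = 0 → value 1801.
Both addends (after negating the subtrahend) are negative but the stored result is non-negative: signed overflow. The true value -257 − 2038 = -2295 lies outside [-2048, 2047].

1801; overflow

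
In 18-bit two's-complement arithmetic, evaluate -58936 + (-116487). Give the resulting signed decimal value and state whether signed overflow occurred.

86721; overflow

-58936 → 110001100111001000
-116487 → 100011100011111001
  110001100111001000
+ 100011100011111001
= 010101001011000001  (discard carry-out 1)
Result 010101001011000001: MSB = 0 → value 86721.
Both addends are negative but the stored result is non-negative: signed overflow. The true value -58936 + (-116487) = -175423 lies outside [-131072, 131071].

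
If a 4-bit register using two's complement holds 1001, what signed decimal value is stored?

-7

MSB is 1, so the value is negative.
Unsigned reading: 9. Subtract 2^4 = 16: 9 − 16 = -7.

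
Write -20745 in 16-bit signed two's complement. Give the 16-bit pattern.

|-20745| = 20745 = 0101000100001001 in 16 bits.
Invert the bits: 1010111011110110. Add 1: 1010111011110111.
Check: 1010111011110111 reads as 44791 − 65536 = -20745.

1010111011110111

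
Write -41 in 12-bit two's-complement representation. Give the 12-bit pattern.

|-41| = 41 = 000000101001 in 12 bits.
Invert the bits: 111111010110. Add 1: 111111010111.
Check: 111111010111 reads as 4055 − 4096 = -41.

111111010111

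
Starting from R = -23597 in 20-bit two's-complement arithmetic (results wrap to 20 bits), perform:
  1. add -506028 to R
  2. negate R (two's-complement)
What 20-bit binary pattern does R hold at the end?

10000001010011011001

Start: R = -23597 = 11111010001111010011.
R = -23597 + (-506028) = -529625; wraps to 518951 = 01111110101100100111
R = −(518951) = -518951 = 10000001010011011001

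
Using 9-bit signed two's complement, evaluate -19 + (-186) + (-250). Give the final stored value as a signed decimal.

57

-19 + (-186) = -205 (100110011)
-205 + (-250) = -455 → wraps to 57 (000111001)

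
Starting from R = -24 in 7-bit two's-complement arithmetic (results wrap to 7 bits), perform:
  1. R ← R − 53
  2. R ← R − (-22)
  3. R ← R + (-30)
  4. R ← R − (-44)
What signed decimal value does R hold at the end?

Start: R = -24 = 1101000.
R = -24 − 53 = -77; wraps to 51 = 0110011
R = 51 − (-22) = 73; wraps to -55 = 1001001
R = -55 + (-30) = -85; wraps to 43 = 0101011
R = 43 − (-44) = 87; wraps to -41 = 1010111

-41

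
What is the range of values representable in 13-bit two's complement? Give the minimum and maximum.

min = -4096, max = 4095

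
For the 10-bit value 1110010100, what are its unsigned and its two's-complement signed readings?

Unsigned: 1110010100 = 916.
Signed: MSB=1 → 916 − 1024 = -108.

unsigned = 916, signed = -108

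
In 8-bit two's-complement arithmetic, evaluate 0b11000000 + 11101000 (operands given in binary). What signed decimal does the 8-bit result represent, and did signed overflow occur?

-88; no overflow

0b11000000 → 11000000 = -64 (signed)
11101000 = -24 (signed)
  11000000
+ 11101000
= 10101000  (discard carry-out 1)
Result 10101000: MSB = 1 → 168 − 256 = -88.
Both addends are negative and so is the stored result: no signed overflow.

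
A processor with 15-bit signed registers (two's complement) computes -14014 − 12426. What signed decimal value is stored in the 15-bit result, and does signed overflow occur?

-14014 → 100100101000010
12426 → 011000010001010
Subtract via negate-and-add: invert 011000010001010 + 1 = 100111101110110 (i.e. -12426).
  100100101000010
+ 100111101110110
= 001100010111000  (discard carry-out 1)
Result 001100010111000: MSB = 0 → value 6328.
Both addends (after negating the subtrahend) are negative but the stored result is non-negative: signed overflow. The true value -14014 − 12426 = -26440 lies outside [-16384, 16383].

6328; overflow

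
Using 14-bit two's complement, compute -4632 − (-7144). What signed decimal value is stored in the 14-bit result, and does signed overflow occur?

2512; no overflow

-4632 → 10110111101000
-7144 → 10010000011000
Subtract via negate-and-add: invert 10010000011000 + 1 = 01101111101000 (i.e. 7144).
  10110111101000
+ 01101111101000
= 00100111010000  (discard carry-out 1)
Result 00100111010000: MSB = 0 → value 2512.
Addends (after negating the subtrahend) have opposite signs, so signed overflow cannot occur.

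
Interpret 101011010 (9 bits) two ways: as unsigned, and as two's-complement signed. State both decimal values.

unsigned = 346, signed = -166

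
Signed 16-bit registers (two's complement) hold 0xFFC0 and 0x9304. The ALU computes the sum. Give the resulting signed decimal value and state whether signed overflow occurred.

0xFFC0 = 1111111111000000 = -64 (signed)
0x9304 = 1001001100000100 = -27900 (signed)
  1111111111000000
+ 1001001100000100
= 1001001011000100  (discard carry-out 1)
Result 1001001011000100: MSB = 1 → 37572 − 65536 = -27964.
Both addends are negative and so is the stored result: no signed overflow.

-27964; no overflow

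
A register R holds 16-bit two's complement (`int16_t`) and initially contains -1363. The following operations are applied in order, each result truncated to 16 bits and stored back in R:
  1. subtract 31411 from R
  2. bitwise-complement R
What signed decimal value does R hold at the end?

-32763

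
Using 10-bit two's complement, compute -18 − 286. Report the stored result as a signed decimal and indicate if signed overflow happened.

-304; no overflow

-18 → 1111101110
286 → 0100011110
Subtract via negate-and-add: invert 0100011110 + 1 = 1011100010 (i.e. -286).
  1111101110
+ 1011100010
= 1011010000  (discard carry-out 1)
Result 1011010000: MSB = 1 → 720 − 1024 = -304.
Both addends (after negating the subtrahend) are negative and so is the stored result: no signed overflow.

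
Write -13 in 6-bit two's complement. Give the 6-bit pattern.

110011

|-13| = 13 = 001101 in 6 bits.
Invert the bits: 110010. Add 1: 110011.
Check: 110011 reads as 51 − 64 = -13.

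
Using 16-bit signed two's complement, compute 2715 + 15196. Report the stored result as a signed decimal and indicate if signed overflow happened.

17911; no overflow

2715 → 0000101010011011
15196 → 0011101101011100
  0000101010011011
+ 0011101101011100
= 0100010111110111
Result 0100010111110111: MSB = 0 → value 17911.
Both addends are non-negative and so is the stored result: no signed overflow.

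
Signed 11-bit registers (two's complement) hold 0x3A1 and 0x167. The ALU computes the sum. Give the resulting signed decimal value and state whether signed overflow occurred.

0x3A1 = 01110100001 = 929 (signed)
0x167 = 00101100111 = 359 (signed)
  01110100001
+ 00101100111
= 10100001000
Result 10100001000: MSB = 1 → 1288 − 2048 = -760.
Both addends are non-negative but the stored result is negative: signed overflow. The true value 929 + 359 = 1288 lies outside [-1024, 1023].

-760; overflow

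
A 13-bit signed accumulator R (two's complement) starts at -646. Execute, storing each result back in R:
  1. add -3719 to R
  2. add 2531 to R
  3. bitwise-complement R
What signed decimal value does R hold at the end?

1833

Start: R = -646 = 1110101111010.
R = -646 + (-3719) = -4365; wraps to 3827 = 0111011110011
R = 3827 + 2531 = 6358; wraps to -1834 = 1100011010110
R = NOT 1100011010110 = 0011100101001 = 1833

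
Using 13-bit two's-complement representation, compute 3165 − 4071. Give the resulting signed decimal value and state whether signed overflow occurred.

-906; no overflow

3165 → 0110001011101
4071 → 0111111100111
Subtract via negate-and-add: invert 0111111100111 + 1 = 1000000011001 (i.e. -4071).
  0110001011101
+ 1000000011001
= 1110001110110
Result 1110001110110: MSB = 1 → 7286 − 8192 = -906.
Addends (after negating the subtrahend) have opposite signs, so signed overflow cannot occur.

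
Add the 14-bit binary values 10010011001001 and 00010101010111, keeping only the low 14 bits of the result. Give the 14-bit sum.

10101000100000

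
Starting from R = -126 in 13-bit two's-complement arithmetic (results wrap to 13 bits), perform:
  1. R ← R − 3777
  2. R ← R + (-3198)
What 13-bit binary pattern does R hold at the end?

0010001000011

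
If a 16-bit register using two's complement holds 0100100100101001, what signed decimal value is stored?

MSB is 0, so the value is non-negative: 0100100100101001 = 18729.

18729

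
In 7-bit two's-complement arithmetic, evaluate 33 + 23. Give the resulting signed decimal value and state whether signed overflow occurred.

33 → 0100001
23 → 0010111
  0100001
+ 0010111
= 0111000
Result 0111000: MSB = 0 → value 56.
Both addends are non-negative and so is the stored result: no signed overflow.

56; no overflow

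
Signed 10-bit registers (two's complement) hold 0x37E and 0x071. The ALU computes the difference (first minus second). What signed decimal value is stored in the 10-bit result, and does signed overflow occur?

0x37E = 1101111110 = -130 (signed)
0x071 = 0001110001 = 113 (signed)
Subtract via negate-and-add: invert 0001110001 + 1 = 1110001111 (i.e. -113).
  1101111110
+ 1110001111
= 1100001101  (discard carry-out 1)
Result 1100001101: MSB = 1 → 781 − 1024 = -243.
Both addends (after negating the subtrahend) are negative and so is the stored result: no signed overflow.

-243; no overflow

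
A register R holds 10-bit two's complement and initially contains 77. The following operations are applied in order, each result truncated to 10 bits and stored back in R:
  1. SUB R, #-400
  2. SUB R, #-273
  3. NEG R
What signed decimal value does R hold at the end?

274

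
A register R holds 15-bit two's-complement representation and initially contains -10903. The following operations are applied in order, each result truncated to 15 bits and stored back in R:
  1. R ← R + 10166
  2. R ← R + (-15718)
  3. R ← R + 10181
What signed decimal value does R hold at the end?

Start: R = -10903 = 101010101101001.
R = -10903 + 10166 = -737 = 111110100011111
R = -737 + (-15718) = -16455; wraps to 16313 = 011111110111001
R = 16313 + 10181 = 26494; wraps to -6274 = 110011101111110

-6274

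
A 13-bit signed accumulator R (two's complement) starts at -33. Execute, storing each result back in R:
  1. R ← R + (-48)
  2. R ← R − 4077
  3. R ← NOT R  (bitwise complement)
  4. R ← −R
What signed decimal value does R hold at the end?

Start: R = -33 = 1111111011111.
R = -33 + (-48) = -81 = 1111110101111
R = -81 − 4077 = -4158; wraps to 4034 = 0111111000010
R = NOT 0111111000010 = 1000000111101 = -4035
R = −(-4035) = 4035 = 0111111000011

4035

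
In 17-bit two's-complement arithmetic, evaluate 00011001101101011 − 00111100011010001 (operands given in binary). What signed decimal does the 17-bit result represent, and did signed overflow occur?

-17766; no overflow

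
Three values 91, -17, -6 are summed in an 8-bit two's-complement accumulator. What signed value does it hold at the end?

68

91 + (-17) = 74 (01001010)
74 + (-6) = 68 (01000100)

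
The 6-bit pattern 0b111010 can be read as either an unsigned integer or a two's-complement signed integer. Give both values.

Unsigned: 111010 = 58.
Signed: MSB=1 → 58 − 64 = -6.

unsigned = 58, signed = -6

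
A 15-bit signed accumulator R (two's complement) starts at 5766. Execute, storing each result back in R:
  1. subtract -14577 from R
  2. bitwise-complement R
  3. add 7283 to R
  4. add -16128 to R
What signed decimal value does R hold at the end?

3579

Start: R = 5766 = 001011010000110.
R = 5766 − (-14577) = 20343; wraps to -12425 = 100111101110111
R = NOT 100111101110111 = 011000010001000 = 12424
R = 12424 + 7283 = 19707; wraps to -13061 = 100110011111011
R = -13061 + (-16128) = -29189; wraps to 3579 = 000110111111011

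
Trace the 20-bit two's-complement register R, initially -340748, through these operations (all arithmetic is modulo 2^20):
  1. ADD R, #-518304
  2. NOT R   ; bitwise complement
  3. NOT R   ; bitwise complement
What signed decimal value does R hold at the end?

Start: R = -340748 = 10101100110011110100.
R = -340748 + (-518304) = -859052; wraps to 189524 = 00101110010001010100
R = NOT 00101110010001010100 = 11010001101110101011 = -189525
R = NOT 11010001101110101011 = 00101110010001010100 = 189524

189524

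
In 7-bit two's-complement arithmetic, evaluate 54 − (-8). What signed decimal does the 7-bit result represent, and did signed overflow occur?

62; no overflow

54 → 0110110
-8 → 1111000
Subtract via negate-and-add: invert 1111000 + 1 = 0001000 (i.e. 8).
  0110110
+ 0001000
= 0111110
Result 0111110: MSB = 0 → value 62.
Both addends (after negating the subtrahend) are non-negative and so is the stored result: no signed overflow.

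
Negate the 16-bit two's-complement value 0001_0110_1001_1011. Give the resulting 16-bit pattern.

Invert: 1110100101100100. Add 1: 1110100101100101.

1110100101100101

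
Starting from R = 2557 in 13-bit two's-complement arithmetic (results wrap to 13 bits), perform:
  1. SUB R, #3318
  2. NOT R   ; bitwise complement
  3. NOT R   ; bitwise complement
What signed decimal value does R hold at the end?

Start: R = 2557 = 0100111111101.
R = 2557 − 3318 = -761 = 1110100000111
R = NOT 1110100000111 = 0001011111000 = 760
R = NOT 0001011111000 = 1110100000111 = -761

-761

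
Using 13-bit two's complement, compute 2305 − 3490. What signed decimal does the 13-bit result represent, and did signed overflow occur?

-1185; no overflow

2305 → 0100100000001
3490 → 0110110100010
Subtract via negate-and-add: invert 0110110100010 + 1 = 1001001011110 (i.e. -3490).
  0100100000001
+ 1001001011110
= 1101101011111
Result 1101101011111: MSB = 1 → 7007 − 8192 = -1185.
Addends (after negating the subtrahend) have opposite signs, so signed overflow cannot occur.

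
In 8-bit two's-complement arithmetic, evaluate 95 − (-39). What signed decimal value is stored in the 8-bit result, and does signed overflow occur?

95 → 01011111
-39 → 11011001
Subtract via negate-and-add: invert 11011001 + 1 = 00100111 (i.e. 39).
  01011111
+ 00100111
= 10000110
Result 10000110: MSB = 1 → 134 − 256 = -122.
Both addends (after negating the subtrahend) are non-negative but the stored result is negative: signed overflow. The true value 95 − (-39) = 134 lies outside [-128, 127].

-122; overflow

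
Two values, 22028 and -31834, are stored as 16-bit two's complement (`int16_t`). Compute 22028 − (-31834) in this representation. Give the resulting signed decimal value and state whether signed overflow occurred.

-11674; overflow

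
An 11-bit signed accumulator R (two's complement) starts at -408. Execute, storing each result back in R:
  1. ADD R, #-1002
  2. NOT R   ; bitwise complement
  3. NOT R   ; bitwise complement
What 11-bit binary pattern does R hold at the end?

Start: R = -408 = 11001101000.
R = -408 + (-1002) = -1410; wraps to 638 = 01001111110
R = NOT 01001111110 = 10110000001 = -639
R = NOT 10110000001 = 01001111110 = 638

01001111110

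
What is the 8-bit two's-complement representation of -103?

|-103| = 103 = 01100111 in 8 bits.
Invert the bits: 10011000. Add 1: 10011001.

10011001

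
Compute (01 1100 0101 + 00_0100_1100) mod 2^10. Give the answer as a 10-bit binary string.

  0111000101
+ 0001001100
= 1000010001

1000010001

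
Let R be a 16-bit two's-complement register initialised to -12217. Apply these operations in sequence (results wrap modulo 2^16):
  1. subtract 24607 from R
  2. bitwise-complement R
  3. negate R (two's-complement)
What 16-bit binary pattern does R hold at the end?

Start: R = -12217 = 1101000001000111.
R = -12217 − 24607 = -36824; wraps to 28712 = 0111000000101000
R = NOT 0111000000101000 = 1000111111010111 = -28713
R = −(-28713) = 28713 = 0111000000101001

0111000000101001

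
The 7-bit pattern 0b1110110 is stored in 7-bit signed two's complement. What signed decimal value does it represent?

-10

MSB is 1, so the value is negative.
Unsigned reading: 118. Subtract 2^7 = 128: 118 − 128 = -10.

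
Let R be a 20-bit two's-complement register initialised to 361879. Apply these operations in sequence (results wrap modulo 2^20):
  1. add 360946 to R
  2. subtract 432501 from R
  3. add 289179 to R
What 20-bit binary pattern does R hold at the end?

10001101011110101111

Start: R = 361879 = 01011000010110010111.
R = 361879 + 360946 = 722825; wraps to -325751 = 10110000011110001001
R = -325751 − 432501 = -758252; wraps to 290324 = 01000110111000010100
R = 290324 + 289179 = 579503; wraps to -469073 = 10001101011110101111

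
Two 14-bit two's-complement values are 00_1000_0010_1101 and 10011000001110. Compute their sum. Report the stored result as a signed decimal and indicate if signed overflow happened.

-4549; no overflow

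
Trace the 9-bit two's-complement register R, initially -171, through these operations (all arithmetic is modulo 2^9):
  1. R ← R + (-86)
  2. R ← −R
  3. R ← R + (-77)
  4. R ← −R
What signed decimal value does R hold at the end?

-180

Start: R = -171 = 101010101.
R = -171 + (-86) = -257; wraps to 255 = 011111111
R = −(255) = -255 = 100000001
R = -255 + (-77) = -332; wraps to 180 = 010110100
R = −(180) = -180 = 101001100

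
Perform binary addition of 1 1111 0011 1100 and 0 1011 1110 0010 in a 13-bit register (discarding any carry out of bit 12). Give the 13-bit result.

0101100011110

  1111100111100
+ 0101111100010
= 0101100011110  (discard carry-out 1)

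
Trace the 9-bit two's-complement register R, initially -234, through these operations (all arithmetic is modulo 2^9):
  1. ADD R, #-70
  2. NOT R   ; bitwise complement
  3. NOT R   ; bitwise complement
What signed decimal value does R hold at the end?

208

Start: R = -234 = 100010110.
R = -234 + (-70) = -304; wraps to 208 = 011010000
R = NOT 011010000 = 100101111 = -209
R = NOT 100101111 = 011010000 = 208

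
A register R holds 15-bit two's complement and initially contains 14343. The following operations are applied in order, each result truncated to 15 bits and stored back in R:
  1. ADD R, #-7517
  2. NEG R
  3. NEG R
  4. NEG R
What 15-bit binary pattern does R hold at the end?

110010101010110

Start: R = 14343 = 011100000000111.
R = 14343 + (-7517) = 6826 = 001101010101010
R = −(6826) = -6826 = 110010101010110
R = −(-6826) = 6826 = 001101010101010
R = −(6826) = -6826 = 110010101010110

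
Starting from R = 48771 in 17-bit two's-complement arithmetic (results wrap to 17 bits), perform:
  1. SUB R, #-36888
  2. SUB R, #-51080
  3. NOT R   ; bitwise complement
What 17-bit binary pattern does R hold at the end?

Start: R = 48771 = 01011111010000011.
R = 48771 − (-36888) = 85659; wraps to -45413 = 10100111010011011
R = -45413 − (-51080) = 5667 = 00001011000100011
R = NOT 00001011000100011 = 11110100111011100 = -5668

11110100111011100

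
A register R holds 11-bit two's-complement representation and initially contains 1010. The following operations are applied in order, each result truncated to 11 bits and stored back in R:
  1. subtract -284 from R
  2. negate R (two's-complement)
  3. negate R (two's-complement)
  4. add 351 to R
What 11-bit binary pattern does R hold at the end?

11001101101

Start: R = 1010 = 01111110010.
R = 1010 − (-284) = 1294; wraps to -754 = 10100001110
R = −(-754) = 754 = 01011110010
R = −(754) = -754 = 10100001110
R = -754 + 351 = -403 = 11001101101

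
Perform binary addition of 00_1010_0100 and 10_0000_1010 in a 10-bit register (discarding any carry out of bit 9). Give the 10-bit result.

  0010100100
+ 1000001010
= 1010101110

1010101110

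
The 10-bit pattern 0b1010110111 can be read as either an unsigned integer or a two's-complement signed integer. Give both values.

unsigned = 695, signed = -329

Unsigned: 1010110111 = 695.
Signed: MSB=1 → 695 − 1024 = -329.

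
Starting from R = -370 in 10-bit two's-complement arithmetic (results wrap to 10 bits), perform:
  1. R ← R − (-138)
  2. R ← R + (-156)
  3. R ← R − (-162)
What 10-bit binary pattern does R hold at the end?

1100011110

Start: R = -370 = 1010001110.
R = -370 − (-138) = -232 = 1100011000
R = -232 + (-156) = -388 = 1001111100
R = -388 − (-162) = -226 = 1100011110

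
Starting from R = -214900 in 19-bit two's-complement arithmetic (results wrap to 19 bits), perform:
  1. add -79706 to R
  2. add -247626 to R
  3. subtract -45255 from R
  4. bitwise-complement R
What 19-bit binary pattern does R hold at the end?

1111001010101010000

Start: R = -214900 = 1001011100010001100.
R = -214900 + (-79706) = -294606; wraps to 229682 = 0111000000100110010
R = 229682 + (-247626) = -17944 = 1111011100111101000
R = -17944 − (-45255) = 27311 = 0000110101010101111
R = NOT 0000110101010101111 = 1111001010101010000 = -27312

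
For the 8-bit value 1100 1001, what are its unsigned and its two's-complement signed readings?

unsigned = 201, signed = -55

Unsigned: 11001001 = 201.
Signed: MSB=1 → 201 − 256 = -55.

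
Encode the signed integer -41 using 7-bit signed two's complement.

|-41| = 41 = 0101001 in 7 bits.
Invert the bits: 1010110. Add 1: 1010111.
Check: 1010111 reads as 87 − 128 = -41.

1010111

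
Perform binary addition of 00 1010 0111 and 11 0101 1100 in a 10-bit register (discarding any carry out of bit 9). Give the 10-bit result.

0000000011

  0010100111
+ 1101011100
= 0000000011  (discard carry-out 1)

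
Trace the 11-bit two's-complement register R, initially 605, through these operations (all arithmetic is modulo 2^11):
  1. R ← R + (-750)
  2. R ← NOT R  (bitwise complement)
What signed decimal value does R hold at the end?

Start: R = 605 = 01001011101.
R = 605 + (-750) = -145 = 11101101111
R = NOT 11101101111 = 00010010000 = 144

144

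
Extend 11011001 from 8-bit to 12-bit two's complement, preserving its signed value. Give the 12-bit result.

111111011001

MSB of 11011001 is 1; replicate it into the new high bits.
1111|11011001 → 111111011001 (still -39).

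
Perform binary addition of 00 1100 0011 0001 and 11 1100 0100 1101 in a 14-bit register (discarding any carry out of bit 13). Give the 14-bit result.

  00110000110001
+ 11110001001101
= 00100001111110  (discard carry-out 1)

00100001111110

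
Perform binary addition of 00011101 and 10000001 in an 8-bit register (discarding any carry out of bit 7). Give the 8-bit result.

  00011101
+ 10000001
= 10011110

10011110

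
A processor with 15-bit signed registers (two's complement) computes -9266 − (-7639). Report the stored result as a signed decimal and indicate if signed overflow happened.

-9266 → 101101111001110
-7639 → 110001000101001
Subtract via negate-and-add: invert 110001000101001 + 1 = 001110111010111 (i.e. 7639).
  101101111001110
+ 001110111010111
= 111100110100101
Result 111100110100101: MSB = 1 → 31141 − 32768 = -1627.
Addends (after negating the subtrahend) have opposite signs, so signed overflow cannot occur.

-1627; no overflow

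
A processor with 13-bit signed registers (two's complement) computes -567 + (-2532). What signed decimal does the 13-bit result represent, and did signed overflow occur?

-3099; no overflow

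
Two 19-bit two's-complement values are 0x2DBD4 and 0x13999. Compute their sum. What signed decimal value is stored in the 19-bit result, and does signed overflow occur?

-256659; overflow

0x2DBD4 = 0101101101111010100 = 187348 (signed)
0x13999 = 0010011100110011001 = 80281 (signed)
  0101101101111010100
+ 0010011100110011001
= 1000001010101101101
Result 1000001010101101101: MSB = 1 → 267629 − 524288 = -256659.
Both addends are non-negative but the stored result is negative: signed overflow. The true value 187348 + 80281 = 267629 lies outside [-262144, 262143].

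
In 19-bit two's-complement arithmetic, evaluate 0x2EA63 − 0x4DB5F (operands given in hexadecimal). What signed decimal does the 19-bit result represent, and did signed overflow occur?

-127228; overflow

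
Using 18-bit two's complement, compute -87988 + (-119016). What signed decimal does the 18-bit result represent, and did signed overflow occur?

55140; overflow

-87988 → 101010100001001100
-119016 → 100010111100011000
  101010100001001100
+ 100010111100011000
= 001101011101100100  (discard carry-out 1)
Result 001101011101100100: MSB = 0 → value 55140.
Both addends are negative but the stored result is non-negative: signed overflow. The true value -87988 + (-119016) = -207004 lies outside [-131072, 131071].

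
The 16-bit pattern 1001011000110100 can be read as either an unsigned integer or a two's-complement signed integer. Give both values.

unsigned = 38452, signed = -27084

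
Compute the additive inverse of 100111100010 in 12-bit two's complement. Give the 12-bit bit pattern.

Invert: 011000011101. Add 1: 011000011110.

011000011110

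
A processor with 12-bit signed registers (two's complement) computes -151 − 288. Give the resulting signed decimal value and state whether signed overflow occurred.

-439; no overflow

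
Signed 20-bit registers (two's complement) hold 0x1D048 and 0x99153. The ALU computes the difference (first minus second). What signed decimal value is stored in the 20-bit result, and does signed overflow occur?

0x1D048 = 00011101000001001000 = 118856 (signed)
0x99153 = 10011001000101010011 = -421549 (signed)
Subtract via negate-and-add: invert 10011001000101010011 + 1 = 01100110111010101101 (i.e. 421549).
  00011101000001001000
+ 01100110111010101101
= 10000011111011110101
Result 10000011111011110101: MSB = 1 → 540405 − 1048576 = -508171.
Both addends (after negating the subtrahend) are non-negative but the stored result is negative: signed overflow. The true value 118856 − (-421549) = 540405 lies outside [-524288, 524287].

-508171; overflow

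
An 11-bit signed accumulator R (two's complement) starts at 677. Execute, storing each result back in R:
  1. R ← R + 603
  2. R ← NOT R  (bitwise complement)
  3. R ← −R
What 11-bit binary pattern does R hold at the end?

Start: R = 677 = 01010100101.
R = 677 + 603 = 1280; wraps to -768 = 10100000000
R = NOT 10100000000 = 01011111111 = 767
R = −(767) = -767 = 10100000001

10100000001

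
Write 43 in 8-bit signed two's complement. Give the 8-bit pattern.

00101011

43 is non-negative, so write it directly in 8 bits: 00101011.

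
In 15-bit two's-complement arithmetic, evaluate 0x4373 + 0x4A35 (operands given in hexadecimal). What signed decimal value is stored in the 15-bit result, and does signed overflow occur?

0x4373 = 100001101110011 = -15501 (signed)
0x4A35 = 100101000110101 = -13771 (signed)
  100001101110011
+ 100101000110101
= 000110110101000  (discard carry-out 1)
Result 000110110101000: MSB = 0 → value 3496.
Both addends are negative but the stored result is non-negative: signed overflow. The true value -15501 + (-13771) = -29272 lies outside [-16384, 16383].

3496; overflow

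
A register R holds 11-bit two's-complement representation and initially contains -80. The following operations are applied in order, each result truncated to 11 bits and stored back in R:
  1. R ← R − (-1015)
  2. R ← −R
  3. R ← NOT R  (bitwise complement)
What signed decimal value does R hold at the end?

934

Start: R = -80 = 11110110000.
R = -80 − (-1015) = 935 = 01110100111
R = −(935) = -935 = 10001011001
R = NOT 10001011001 = 01110100110 = 934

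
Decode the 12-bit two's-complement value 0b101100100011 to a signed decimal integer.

MSB is 1, so the value is negative.
Invert: 010011011100. Add 1: 010011011101 = 1245. So the value is −1245.

-1245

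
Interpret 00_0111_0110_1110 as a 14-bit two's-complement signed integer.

1902

MSB is 0, so the value is non-negative: 00011101101110 = 1902.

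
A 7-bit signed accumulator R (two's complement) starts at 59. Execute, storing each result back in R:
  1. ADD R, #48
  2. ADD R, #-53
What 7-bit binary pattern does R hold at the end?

Start: R = 59 = 0111011.
R = 59 + 48 = 107; wraps to -21 = 1101011
R = -21 + (-53) = -74; wraps to 54 = 0110110

0110110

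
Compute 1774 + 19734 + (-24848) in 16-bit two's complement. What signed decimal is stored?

-3340

1774 + 19734 = 21508 (0101010000000100)
21508 + (-24848) = -3340 (1111001011110100)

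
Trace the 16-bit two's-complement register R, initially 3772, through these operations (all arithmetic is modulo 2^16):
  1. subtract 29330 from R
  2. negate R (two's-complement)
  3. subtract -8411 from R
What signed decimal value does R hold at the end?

-31567

Start: R = 3772 = 0000111010111100.
R = 3772 − 29330 = -25558 = 1001110000101010
R = −(-25558) = 25558 = 0110001111010110
R = 25558 − (-8411) = 33969; wraps to -31567 = 1000010010110001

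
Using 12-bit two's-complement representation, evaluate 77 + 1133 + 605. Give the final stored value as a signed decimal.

77 + 1133 = 1210 (010010111010)
1210 + 605 = 1815 (011100010111)

1815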